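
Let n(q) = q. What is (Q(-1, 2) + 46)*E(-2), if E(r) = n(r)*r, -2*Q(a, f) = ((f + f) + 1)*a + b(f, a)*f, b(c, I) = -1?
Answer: 198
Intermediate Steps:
Q(a, f) = f/2 - a*(1 + 2*f)/2 (Q(a, f) = -(((f + f) + 1)*a - f)/2 = -((2*f + 1)*a - f)/2 = -((1 + 2*f)*a - f)/2 = -(a*(1 + 2*f) - f)/2 = -(-f + a*(1 + 2*f))/2 = f/2 - a*(1 + 2*f)/2)
E(r) = r**2 (E(r) = r*r = r**2)
(Q(-1, 2) + 46)*E(-2) = (((1/2)*2 - 1/2*(-1) - 1*(-1)*2) + 46)*(-2)**2 = ((1 + 1/2 + 2) + 46)*4 = (7/2 + 46)*4 = (99/2)*4 = 198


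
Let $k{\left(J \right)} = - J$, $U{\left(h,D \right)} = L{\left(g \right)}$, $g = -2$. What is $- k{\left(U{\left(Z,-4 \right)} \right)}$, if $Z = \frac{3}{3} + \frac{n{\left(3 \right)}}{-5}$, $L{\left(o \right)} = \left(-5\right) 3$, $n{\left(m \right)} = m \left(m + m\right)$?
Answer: $-15$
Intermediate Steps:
$n{\left(m \right)} = 2 m^{2}$ ($n{\left(m \right)} = m 2 m = 2 m^{2}$)
$L{\left(o \right)} = -15$
$Z = - \frac{13}{5}$ ($Z = \frac{3}{3} + \frac{2 \cdot 3^{2}}{-5} = 3 \cdot \frac{1}{3} + 2 \cdot 9 \left(- \frac{1}{5}\right) = 1 + 18 \left(- \frac{1}{5}\right) = 1 - \frac{18}{5} = - \frac{13}{5} \approx -2.6$)
$U{\left(h,D \right)} = -15$
$- k{\left(U{\left(Z,-4 \right)} \right)} = - \left(-1\right) \left(-15\right) = \left(-1\right) 15 = -15$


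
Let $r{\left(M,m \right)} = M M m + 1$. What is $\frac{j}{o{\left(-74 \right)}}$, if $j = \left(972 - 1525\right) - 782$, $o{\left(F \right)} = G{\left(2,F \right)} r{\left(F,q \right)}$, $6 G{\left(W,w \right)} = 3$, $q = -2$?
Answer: $\frac{2670}{10951} \approx 0.24381$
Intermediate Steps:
$G{\left(W,w \right)} = \frac{1}{2}$ ($G{\left(W,w \right)} = \frac{1}{6} \cdot 3 = \frac{1}{2}$)
$r{\left(M,m \right)} = 1 + m M^{2}$ ($r{\left(M,m \right)} = M^{2} m + 1 = m M^{2} + 1 = 1 + m M^{2}$)
$o{\left(F \right)} = \frac{1}{2} - F^{2}$ ($o{\left(F \right)} = \frac{1 - 2 F^{2}}{2} = \frac{1}{2} - F^{2}$)
$j = -1335$ ($j = \left(972 - 1525\right) - 782 = -553 - 782 = -1335$)
$\frac{j}{o{\left(-74 \right)}} = - \frac{1335}{\frac{1}{2} - \left(-74\right)^{2}} = - \frac{1335}{\frac{1}{2} - 5476} = - \frac{1335}{- \frac{10951}{2}} = \left(-1335\right) \left(- \frac{2}{10951}\right) = \frac{2670}{10951}$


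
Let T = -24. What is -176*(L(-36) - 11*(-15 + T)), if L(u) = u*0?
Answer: -75504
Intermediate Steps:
L(u) = 0
-176*(L(-36) - 11*(-15 + T)) = -176*(0 - 11*(-15 - 24)) = -176*(0 - 11*(-39)) = -176*(0 + 429) = -176*429 = -75504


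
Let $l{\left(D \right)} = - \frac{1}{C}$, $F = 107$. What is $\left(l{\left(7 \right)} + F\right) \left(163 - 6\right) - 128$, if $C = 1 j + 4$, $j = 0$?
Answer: $\frac{66527}{4} \approx 16632.0$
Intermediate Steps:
$C = 4$ ($C = 1 \cdot 0 + 4 = 0 + 4 = 4$)
$l{\left(D \right)} = - \frac{1}{4}$
$\left(l{\left(7 \right)} + F\right) \left(163 - 6\right) - 128 = \left(- \frac{1}{4} + 107\right) \left(163 - 6\right) - 128 = \frac{427}{4} \cdot 157 - 128 = \frac{67039}{4} - 128 = \frac{66527}{4}$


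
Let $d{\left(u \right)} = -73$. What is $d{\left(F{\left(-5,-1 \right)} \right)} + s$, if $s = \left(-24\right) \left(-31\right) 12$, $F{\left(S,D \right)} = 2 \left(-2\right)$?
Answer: $8855$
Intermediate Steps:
$F{\left(S,D \right)} = -4$
$s = 8928$ ($s = 744 \cdot 12 = 8928$)
$d{\left(F{\left(-5,-1 \right)} \right)} + s = -73 + 8928 = 8855$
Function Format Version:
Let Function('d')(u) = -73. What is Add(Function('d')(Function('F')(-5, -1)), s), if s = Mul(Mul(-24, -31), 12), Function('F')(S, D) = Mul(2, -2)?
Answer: 8855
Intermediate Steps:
Function('F')(S, D) = -4
s = 8928 (s = Mul(744, 12) = 8928)
Add(Function('d')(Function('F')(-5, -1)), s) = Add(-73, 8928) = 8855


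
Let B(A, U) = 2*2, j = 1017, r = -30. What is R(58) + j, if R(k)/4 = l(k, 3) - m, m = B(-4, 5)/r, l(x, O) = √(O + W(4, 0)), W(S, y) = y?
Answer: 15263/15 + 4*√3 ≈ 1024.5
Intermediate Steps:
B(A, U) = 4
l(x, O) = √O (l(x, O) = √(O + 0) = √O)
m = -2/15 (m = 4/(-30) = 4*(-1/30) = -2/15 ≈ -0.13333)
R(k) = 8/15 + 4*√3 (R(k) = 4*(√3 - 1*(-2/15)) = 4*(√3 + 2/15) = 4*(2/15 + √3) = 8/15 + 4*√3)
R(58) + j = (8/15 + 4*√3) + 1017 = 15263/15 + 4*√3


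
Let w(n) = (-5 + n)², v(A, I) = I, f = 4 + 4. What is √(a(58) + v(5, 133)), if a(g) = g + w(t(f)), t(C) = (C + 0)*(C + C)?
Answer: 2*√3830 ≈ 123.77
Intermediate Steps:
f = 8
t(C) = 2*C² (t(C) = C*(2*C) = 2*C²)
a(g) = 15129 + g (a(g) = g + (-5 + 2*8²)² = g + (-5 + 2*64)² = g + (-5 + 128)² = g + 123² = g + 15129 = 15129 + g)
√(a(58) + v(5, 133)) = √((15129 + 58) + 133) = √(15187 + 133) = √15320 = 2*√3830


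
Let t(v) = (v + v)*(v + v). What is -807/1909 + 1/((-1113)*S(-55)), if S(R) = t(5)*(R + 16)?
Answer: -3502942991/8286396300 ≈ -0.42273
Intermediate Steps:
t(v) = 4*v**2 (t(v) = (2*v)*(2*v) = 4*v**2)
S(R) = 1600 + 100*R (S(R) = (4*5**2)*(R + 16) = (4*25)*(16 + R) = 100*(16 + R) = 1600 + 100*R)
-807/1909 + 1/((-1113)*S(-55)) = -807/1909 + 1/((-1113)*(1600 + 100*(-55))) = -807*1/1909 - 1/(1113*(1600 - 5500)) = -807/1909 - 1/1113/(-3900) = -807/1909 - 1/1113*(-1/3900) = -807/1909 + 1/4340700 = -3502942991/8286396300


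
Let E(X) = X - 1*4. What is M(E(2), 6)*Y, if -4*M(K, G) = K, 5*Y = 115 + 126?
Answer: 241/10 ≈ 24.100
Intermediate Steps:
Y = 241/5 (Y = (115 + 126)/5 = (1/5)*241 = 241/5 ≈ 48.200)
E(X) = -4 + X (E(X) = X - 4 = -4 + X)
M(K, G) = -K/4
M(E(2), 6)*Y = -(-4 + 2)/4*(241/5) = -1/4*(-2)*(241/5) = (1/2)*(241/5) = 241/10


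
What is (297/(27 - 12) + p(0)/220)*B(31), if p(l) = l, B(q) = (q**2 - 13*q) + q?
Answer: 58311/5 ≈ 11662.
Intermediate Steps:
B(q) = q**2 - 12*q
(297/(27 - 12) + p(0)/220)*B(31) = (297/(27 - 12) + 0/220)*(31*(-12 + 31)) = (297/15 + 0*(1/220))*(31*19) = (297*(1/15) + 0)*589 = (99/5 + 0)*589 = (99/5)*589 = 58311/5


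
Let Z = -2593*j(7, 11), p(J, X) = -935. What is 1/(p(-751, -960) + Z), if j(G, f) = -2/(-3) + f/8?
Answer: -24/149497 ≈ -0.00016054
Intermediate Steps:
j(G, f) = ⅔ + f/8 (j(G, f) = -2*(-⅓) + f*(⅛) = ⅔ + f/8)
Z = -127057/24 (Z = -2593*(⅔ + (⅛)*11) = -2593*(⅔ + 11/8) = -2593*49/24 = -127057/24 ≈ -5294.0)
1/(p(-751, -960) + Z) = 1/(-935 - 127057/24) = 1/(-149497/24) = -24/149497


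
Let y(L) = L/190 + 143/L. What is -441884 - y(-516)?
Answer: -21661006967/49020 ≈ -4.4188e+5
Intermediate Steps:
y(L) = 143/L + L/190 (y(L) = L*(1/190) + 143/L = L/190 + 143/L = 143/L + L/190)
-441884 - y(-516) = -441884 - (143/(-516) + (1/190)*(-516)) = -441884 - (143*(-1/516) - 258/95) = -441884 - (-143/516 - 258/95) = -441884 - 1*(-146713/49020) = -441884 + 146713/49020 = -21661006967/49020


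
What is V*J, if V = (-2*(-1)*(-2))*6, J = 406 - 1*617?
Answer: 5064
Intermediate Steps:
J = -211 (J = 406 - 617 = -211)
V = -24 (V = (2*(-2))*6 = -4*6 = -24)
V*J = -24*(-211) = 5064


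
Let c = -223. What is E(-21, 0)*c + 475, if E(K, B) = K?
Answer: 5158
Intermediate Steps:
E(-21, 0)*c + 475 = -21*(-223) + 475 = 4683 + 475 = 5158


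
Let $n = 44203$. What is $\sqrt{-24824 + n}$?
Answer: $\sqrt{19379} \approx 139.21$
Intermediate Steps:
$\sqrt{-24824 + n} = \sqrt{-24824 + 44203} = \sqrt{19379}$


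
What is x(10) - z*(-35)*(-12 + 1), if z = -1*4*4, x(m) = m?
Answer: 6170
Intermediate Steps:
z = -16 (z = -4*4 = -16)
x(10) - z*(-35)*(-12 + 1) = 10 - (-16*(-35))*(-12 + 1) = 10 - 560*(-11) = 10 - 1*(-6160) = 10 + 6160 = 6170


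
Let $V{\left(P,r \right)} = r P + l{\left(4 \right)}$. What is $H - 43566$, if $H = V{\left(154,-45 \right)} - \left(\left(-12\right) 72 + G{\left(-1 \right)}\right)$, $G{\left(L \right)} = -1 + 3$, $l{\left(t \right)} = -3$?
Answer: $-49637$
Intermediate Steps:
$G{\left(L \right)} = 2$
$V{\left(P,r \right)} = -3 + P r$ ($V{\left(P,r \right)} = r P - 3 = P r - 3 = -3 + P r$)
$H = -6071$ ($H = \left(-3 + 154 \left(-45\right)\right) - \left(\left(-12\right) 72 + 2\right) = \left(-3 - 6930\right) - \left(-864 + 2\right) = -6933 - -862 = -6933 + 862 = -6071$)
$H - 43566 = -6071 - 43566 = -49637$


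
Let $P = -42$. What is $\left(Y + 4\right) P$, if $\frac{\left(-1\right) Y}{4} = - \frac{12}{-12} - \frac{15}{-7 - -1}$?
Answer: $420$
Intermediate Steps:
$Y = -14$ ($Y = - 4 \left(- \frac{12}{-12} - \frac{15}{-7 - -1}\right) = - 4 \left(\left(-12\right) \left(- \frac{1}{12}\right) - \frac{15}{-7 + 1}\right) = - 4 \left(1 - \frac{15}{-6}\right) = - 4 \left(1 - - \frac{5}{2}\right) = - 4 \left(1 + \frac{5}{2}\right) = \left(-4\right) \frac{7}{2} = -14$)
$\left(Y + 4\right) P = \left(-14 + 4\right) \left(-42\right) = \left(-10\right) \left(-42\right) = 420$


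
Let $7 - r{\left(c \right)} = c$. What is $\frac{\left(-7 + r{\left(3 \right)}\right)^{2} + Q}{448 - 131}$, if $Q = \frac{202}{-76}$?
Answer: $\frac{241}{12046} \approx 0.020007$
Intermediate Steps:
$r{\left(c \right)} = 7 - c$
$Q = - \frac{101}{38}$ ($Q = 202 \left(- \frac{1}{76}\right) = - \frac{101}{38} \approx -2.6579$)
$\frac{\left(-7 + r{\left(3 \right)}\right)^{2} + Q}{448 - 131} = \frac{\left(-7 + \left(7 - 3\right)\right)^{2} - \frac{101}{38}}{448 - 131} = \frac{\left(-7 + \left(7 - 3\right)\right)^{2} - \frac{101}{38}}{317} = \left(\left(-7 + 4\right)^{2} - \frac{101}{38}\right) \frac{1}{317} = \left(\left(-3\right)^{2} - \frac{101}{38}\right) \frac{1}{317} = \left(9 - \frac{101}{38}\right) \frac{1}{317} = \frac{241}{38} \cdot \frac{1}{317} = \frac{241}{12046}$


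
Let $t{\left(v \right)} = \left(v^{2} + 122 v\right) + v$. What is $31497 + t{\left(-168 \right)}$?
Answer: $39057$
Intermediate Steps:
$t{\left(v \right)} = v^{2} + 123 v$
$31497 + t{\left(-168 \right)} = 31497 - 168 \left(123 - 168\right) = 31497 - -7560 = 31497 + 7560 = 39057$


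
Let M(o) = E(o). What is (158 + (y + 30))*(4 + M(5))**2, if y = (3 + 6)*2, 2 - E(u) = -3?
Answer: 16686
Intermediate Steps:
E(u) = 5 (E(u) = 2 - 1*(-3) = 2 + 3 = 5)
M(o) = 5
y = 18 (y = 9*2 = 18)
(158 + (y + 30))*(4 + M(5))**2 = (158 + (18 + 30))*(4 + 5)**2 = (158 + 48)*9**2 = 206*81 = 16686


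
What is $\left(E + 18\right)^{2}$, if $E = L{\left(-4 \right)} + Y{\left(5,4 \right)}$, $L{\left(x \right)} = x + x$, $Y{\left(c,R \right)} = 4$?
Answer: $196$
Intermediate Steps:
$L{\left(x \right)} = 2 x$
$E = -4$ ($E = 2 \left(-4\right) + 4 = -8 + 4 = -4$)
$\left(E + 18\right)^{2} = \left(-4 + 18\right)^{2} = 14^{2} = 196$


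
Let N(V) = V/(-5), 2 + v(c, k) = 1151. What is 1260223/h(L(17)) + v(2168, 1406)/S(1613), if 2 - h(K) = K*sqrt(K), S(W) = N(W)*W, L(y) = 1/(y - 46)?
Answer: 159933751401541921/253820778333 - 36546467*I*sqrt(29)/97557 ≈ 6.3011e+5 - 2017.4*I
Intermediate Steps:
v(c, k) = 1149 (v(c, k) = -2 + 1151 = 1149)
L(y) = 1/(-46 + y)
N(V) = -V/5 (N(V) = V*(-1/5) = -V/5)
S(W) = -W**2/5 (S(W) = (-W/5)*W = -W**2/5)
h(K) = 2 - K**(3/2) (h(K) = 2 - K*sqrt(K) = 2 - K**(3/2))
1260223/h(L(17)) + v(2168, 1406)/S(1613) = 1260223/(2 - (1/(-46 + 17))**(3/2)) + 1149/((-1/5*1613**2)) = 1260223/(2 - (1/(-29))**(3/2)) + 1149/((-1/5*2601769)) = 1260223/(2 - (-1/29)**(3/2)) + 1149/(-2601769/5) = 1260223/(2 - (-1)*I*sqrt(29)/841) + 1149*(-5/2601769) = 1260223/(2 + I*sqrt(29)/841) - 5745/2601769 = -5745/2601769 + 1260223/(2 + I*sqrt(29)/841)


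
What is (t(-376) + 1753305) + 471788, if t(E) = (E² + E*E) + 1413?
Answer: 2509258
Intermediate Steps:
t(E) = 1413 + 2*E² (t(E) = (E² + E²) + 1413 = 2*E² + 1413 = 1413 + 2*E²)
(t(-376) + 1753305) + 471788 = ((1413 + 2*(-376)²) + 1753305) + 471788 = ((1413 + 2*141376) + 1753305) + 471788 = ((1413 + 282752) + 1753305) + 471788 = (284165 + 1753305) + 471788 = 2037470 + 471788 = 2509258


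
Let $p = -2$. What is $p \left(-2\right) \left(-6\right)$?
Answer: $-24$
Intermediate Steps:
$p \left(-2\right) \left(-6\right) = \left(-2\right) \left(-2\right) \left(-6\right) = 4 \left(-6\right) = -24$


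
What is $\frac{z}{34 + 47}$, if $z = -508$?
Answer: $- \frac{508}{81} \approx -6.2716$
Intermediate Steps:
$\frac{z}{34 + 47} = \frac{1}{34 + 47} \left(-508\right) = \frac{1}{81} \left(-508\right) = - \frac{508}{81}$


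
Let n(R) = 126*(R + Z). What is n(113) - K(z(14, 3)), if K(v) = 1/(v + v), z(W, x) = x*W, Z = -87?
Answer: 275183/84 ≈ 3276.0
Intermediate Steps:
z(W, x) = W*x
K(v) = 1/(2*v)
n(R) = -10962 + 126*R (n(R) = 126*(R - 87) = 126*(-87 + R) = -10962 + 126*R)
n(113) - K(z(14, 3)) = (-10962 + 126*113) - 1/(2*(14*3)) = (-10962 + 14238) - 1/(2*42) = 3276 - 1/(2*42) = 3276 - 1*1/84 = 3276 - 1/84 = 275183/84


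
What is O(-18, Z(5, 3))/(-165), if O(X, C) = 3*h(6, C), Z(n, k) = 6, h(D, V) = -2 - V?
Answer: 8/55 ≈ 0.14545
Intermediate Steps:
O(X, C) = -6 - 3*C (O(X, C) = 3*(-2 - C) = -6 - 3*C)
O(-18, Z(5, 3))/(-165) = (-6 - 3*6)/(-165) = (-6 - 18)*(-1/165) = -24*(-1/165) = 8/55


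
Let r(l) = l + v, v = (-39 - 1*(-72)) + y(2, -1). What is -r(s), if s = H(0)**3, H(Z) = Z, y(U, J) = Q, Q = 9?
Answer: -42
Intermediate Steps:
y(U, J) = 9
v = 42 (v = (-39 - 1*(-72)) + 9 = (-39 + 72) + 9 = 33 + 9 = 42)
s = 0 (s = 0**3 = 0)
r(l) = 42 + l (r(l) = l + 42 = 42 + l)
-r(s) = -(42 + 0) = -1*42 = -42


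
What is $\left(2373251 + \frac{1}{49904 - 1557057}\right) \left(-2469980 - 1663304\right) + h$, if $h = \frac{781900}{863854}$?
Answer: $- \frac{6385672109292717261310386}{650980073831} \approx -9.8093 \cdot 10^{12}$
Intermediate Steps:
$h = \frac{390950}{431927}$ ($h = 781900 \cdot \frac{1}{863854} = \frac{390950}{431927} \approx 0.90513$)
$\left(2373251 + \frac{1}{49904 - 1557057}\right) \left(-2469980 - 1663304\right) + h = \left(2373251 + \frac{1}{49904 - 1557057}\right) \left(-2469980 - 1663304\right) + \frac{390950}{431927} = \left(2373251 + \frac{1}{-1507153}\right) \left(-4133284\right) + \frac{390950}{431927} = \left(2373251 - \frac{1}{1507153}\right) \left(-4133284\right) + \frac{390950}{431927} = \frac{3576852364402}{1507153} \left(-4133284\right) + \frac{390950}{431927} = - \frac{14784146648144956168}{1507153} + \frac{390950}{431927} = - \frac{6385672109292717261310386}{650980073831}$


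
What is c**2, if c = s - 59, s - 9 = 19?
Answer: 961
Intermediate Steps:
s = 28 (s = 9 + 19 = 28)
c = -31 (c = 28 - 59 = -31)
c**2 = (-31)**2 = 961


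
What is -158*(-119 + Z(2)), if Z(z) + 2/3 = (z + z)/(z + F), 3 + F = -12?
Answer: 739282/39 ≈ 18956.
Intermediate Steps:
F = -15 (F = -3 - 12 = -15)
Z(z) = -⅔ + 2*z/(-15 + z) (Z(z) = -⅔ + (z + z)/(z - 15) = -⅔ + (2*z)/(-15 + z) = -⅔ + 2*z/(-15 + z))
-158*(-119 + Z(2)) = -158*(-119 + 2*(15 + 2*2)/(3*(-15 + 2))) = -158*(-119 + (⅔)*(15 + 4)/(-13)) = -158*(-119 + (⅔)*(-1/13)*19) = -158*(-119 - 38/39) = -158*(-4679/39) = 739282/39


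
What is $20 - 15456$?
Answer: $-15436$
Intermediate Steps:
$20 - 15456 = -15436$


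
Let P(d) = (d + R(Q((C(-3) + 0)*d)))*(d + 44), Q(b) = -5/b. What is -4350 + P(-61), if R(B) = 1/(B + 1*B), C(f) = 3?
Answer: -36241/10 ≈ -3624.1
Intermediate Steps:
R(B) = 1/(2*B) (R(B) = 1/(B + B) = 1/(2*B))
P(d) = 7*d*(44 + d)/10 (P(d) = (d + 1/(2*((-5*1/(d*(3 + 0))))))*(d + 44) = (d + 1/(2*((-5*1/(3*d)))))*(44 + d) = (d + 1/(2*((-5/(3*d)))))*(44 + d) = (d + (-3*d/5)/2)*(44 + d) = (d - 3*d/10)*(44 + d) = (7*d/10)*(44 + d) = 7*d*(44 + d)/10)
-4350 + P(-61) = -4350 + (7/10)*(-61)*(44 - 61) = -4350 + (7/10)*(-61)*(-17) = -4350 + 7259/10 = -36241/10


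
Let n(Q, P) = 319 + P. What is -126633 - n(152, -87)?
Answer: -126865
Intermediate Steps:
-126633 - n(152, -87) = -126633 - (319 - 87) = -126633 - 1*232 = -126633 - 232 = -126865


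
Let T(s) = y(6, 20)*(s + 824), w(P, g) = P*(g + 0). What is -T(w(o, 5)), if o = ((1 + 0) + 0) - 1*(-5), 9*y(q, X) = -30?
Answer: 8540/3 ≈ 2846.7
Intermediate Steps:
y(q, X) = -10/3 (y(q, X) = (⅑)*(-30) = -10/3)
o = 6 (o = (1 + 0) + 5 = 1 + 5 = 6)
w(P, g) = P*g
T(s) = -8240/3 - 10*s/3 (T(s) = -10*(s + 824)/3 = -10*(824 + s)/3 = -8240/3 - 10*s/3)
-T(w(o, 5)) = -(-8240/3 - 20*5) = -(-8240/3 - 10/3*30) = -(-8240/3 - 100) = -1*(-8540/3) = 8540/3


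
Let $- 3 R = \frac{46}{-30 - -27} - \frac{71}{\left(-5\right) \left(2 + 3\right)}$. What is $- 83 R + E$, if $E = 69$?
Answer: $- \frac{62246}{225} \approx -276.65$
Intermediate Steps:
$R = \frac{937}{225}$ ($R = - \frac{\frac{46}{-30 - -27} - \frac{71}{\left(-5\right) \left(2 + 3\right)}}{3} = - \frac{\frac{46}{-30 + 27} - \frac{71}{\left(-5\right) 5}}{3} = - \frac{\frac{46}{-3} - \frac{71}{-25}}{3} = - \frac{46 \left(- \frac{1}{3}\right) - - \frac{71}{25}}{3} = - \frac{- \frac{46}{3} + \frac{71}{25}}{3} = \left(- \frac{1}{3}\right) \left(- \frac{937}{75}\right) = \frac{937}{225} \approx 4.1644$)
$- 83 R + E = \left(-83\right) \frac{937}{225} + 69 = - \frac{77771}{225} + 69 = - \frac{62246}{225}$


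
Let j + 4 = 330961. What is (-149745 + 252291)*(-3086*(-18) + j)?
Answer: 39634541730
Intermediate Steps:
j = 330957 (j = -4 + 330961 = 330957)
(-149745 + 252291)*(-3086*(-18) + j) = (-149745 + 252291)*(-3086*(-18) + 330957) = 102546*(55548 + 330957) = 102546*386505 = 39634541730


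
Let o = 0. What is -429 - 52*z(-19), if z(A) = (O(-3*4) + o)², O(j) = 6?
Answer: -2301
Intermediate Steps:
z(A) = 36 (z(A) = (6 + 0)² = 6² = 36)
-429 - 52*z(-19) = -429 - 52*36 = -429 - 1872 = -2301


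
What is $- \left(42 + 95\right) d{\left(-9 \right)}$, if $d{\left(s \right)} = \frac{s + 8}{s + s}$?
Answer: $- \frac{137}{18} \approx -7.6111$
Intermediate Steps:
$d{\left(s \right)} = \frac{8 + s}{2 s}$
$- \left(42 + 95\right) d{\left(-9 \right)} = - \left(42 + 95\right) \frac{8 - 9}{2 \left(-9\right)} = - 137 \cdot \frac{1}{2} \left(- \frac{1}{9}\right) \left(-1\right) = - \frac{137}{18}$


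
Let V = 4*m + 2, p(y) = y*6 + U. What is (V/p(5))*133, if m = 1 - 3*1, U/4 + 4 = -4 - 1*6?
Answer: 399/13 ≈ 30.692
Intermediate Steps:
U = -56 (U = -16 + 4*(-4 - 1*6) = -16 + 4*(-4 - 6) = -16 + 4*(-10) = -16 - 40 = -56)
p(y) = -56 + 6*y (p(y) = y*6 - 56 = 6*y - 56 = -56 + 6*y)
m = -2 (m = 1 - 3 = -2)
V = -6 (V = 4*(-2) + 2 = -8 + 2 = -6)
(V/p(5))*133 = -6/(-56 + 6*5)*133 = -6/(-56 + 30)*133 = -6/(-26)*133 = -6*(-1/26)*133 = (3/13)*133 = 399/13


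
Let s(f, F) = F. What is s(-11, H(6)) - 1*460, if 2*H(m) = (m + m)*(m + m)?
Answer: -388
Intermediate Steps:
H(m) = 2*m² (H(m) = ((m + m)*(m + m))/2 = ((2*m)*(2*m))/2 = (4*m²)/2 = 2*m²)
s(-11, H(6)) - 1*460 = 2*6² - 1*460 = 2*36 - 460 = 72 - 460 = -388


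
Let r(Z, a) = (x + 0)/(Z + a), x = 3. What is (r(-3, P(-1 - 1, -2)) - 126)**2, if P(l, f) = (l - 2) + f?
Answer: 143641/9 ≈ 15960.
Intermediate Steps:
P(l, f) = -2 + f + l (P(l, f) = (-2 + l) + f = -2 + f + l)
r(Z, a) = 3/(Z + a) (r(Z, a) = (3 + 0)/(Z + a) = 3/(Z + a))
(r(-3, P(-1 - 1, -2)) - 126)**2 = (3/(-3 + (-2 - 2 + (-1 - 1))) - 126)**2 = (3/(-3 + (-2 - 2 - 2)) - 126)**2 = (3/(-3 - 6) - 126)**2 = (3/(-9) - 126)**2 = (3*(-1/9) - 126)**2 = (-1/3 - 126)**2 = (-379/3)**2 = 143641/9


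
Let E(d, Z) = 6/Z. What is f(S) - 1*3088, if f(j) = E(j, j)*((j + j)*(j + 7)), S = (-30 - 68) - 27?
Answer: -4504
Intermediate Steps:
S = -125 (S = -98 - 27 = -125)
f(j) = 84 + 12*j (f(j) = (6/j)*((j + j)*(j + 7)) = (6/j)*((2*j)*(7 + j)) = (6/j)*(2*j*(7 + j)) = 84 + 12*j)
f(S) - 1*3088 = (84 + 12*(-125)) - 1*3088 = (84 - 1500) - 3088 = -1416 - 3088 = -4504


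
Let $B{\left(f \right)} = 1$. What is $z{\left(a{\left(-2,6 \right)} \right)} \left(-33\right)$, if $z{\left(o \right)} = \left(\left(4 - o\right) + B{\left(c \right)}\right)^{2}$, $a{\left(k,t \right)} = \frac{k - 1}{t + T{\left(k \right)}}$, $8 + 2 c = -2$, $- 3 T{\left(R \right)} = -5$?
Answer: $- \frac{507408}{529} \approx -959.18$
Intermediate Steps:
$T{\left(R \right)} = \frac{5}{3}$ ($T{\left(R \right)} = \left(- \frac{1}{3}\right) \left(-5\right) = \frac{5}{3}$)
$c = -5$ ($c = -4 + \frac{1}{2} \left(-2\right) = -4 - 1 = -5$)
$a{\left(k,t \right)} = \frac{-1 + k}{\frac{5}{3} + t}$ ($a{\left(k,t \right)} = \frac{k - 1}{t + \frac{5}{3}} = \frac{-1 + k}{\frac{5}{3} + t}$)
$z{\left(o \right)} = \left(5 - o\right)^{2}$ ($z{\left(o \right)} = \left(\left(4 - o\right) + 1\right)^{2} = \left(5 - o\right)^{2}$)
$z{\left(a{\left(-2,6 \right)} \right)} \left(-33\right) = \left(5 - \frac{3 \left(-1 - 2\right)}{5 + 3 \cdot 6}\right)^{2} \left(-33\right) = \left(5 - 3 \frac{1}{5 + 18} \left(-3\right)\right)^{2} \left(-33\right) = \left(5 - 3 \cdot \frac{1}{23} \left(-3\right)\right)^{2} \left(-33\right) = \left(5 - - \frac{9}{23}\right)^{2} \left(-33\right) = \left(5 + \frac{9}{23}\right)^{2} \left(-33\right) = \left(\frac{124}{23}\right)^{2} \left(-33\right) = \frac{15376}{529} \left(-33\right) = - \frac{507408}{529}$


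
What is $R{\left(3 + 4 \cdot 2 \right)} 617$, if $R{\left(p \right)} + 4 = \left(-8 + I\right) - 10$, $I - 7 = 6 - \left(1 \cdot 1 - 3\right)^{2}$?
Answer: $-8021$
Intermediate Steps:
$I = 9$ ($I = 7 + \left(6 - \left(1 \cdot 1 - 3\right)^{2}\right) = 7 + \left(6 - \left(1 - 3\right)^{2}\right) = 7 + \left(6 - \left(-2\right)^{2}\right) = 7 + \left(6 - 4\right) = 7 + 2 = 9$)
$R{\left(p \right)} = -13$ ($R{\left(p \right)} = -4 + \left(\left(-8 + 9\right) - 10\right) = -4 + \left(1 - 10\right) = -4 - 9 = -13$)
$R{\left(3 + 4 \cdot 2 \right)} 617 = \left(-13\right) 617 = -8021$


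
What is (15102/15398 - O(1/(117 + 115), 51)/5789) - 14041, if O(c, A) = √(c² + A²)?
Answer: -108094108/7699 - 5*√5599849/1343048 ≈ -14040.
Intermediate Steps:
O(c, A) = √(A² + c²)
(15102/15398 - O(1/(117 + 115), 51)/5789) - 14041 = (15102/15398 - √(51² + (1/(117 + 115))²)/5789) - 14041 = (15102*(1/15398) - √(2601 + (1/232)²)*(1/5789)) - 14041 = (7551/7699 - √(2601 + (1/232)²)*(1/5789)) - 14041 = (7551/7699 - √(2601 + 1/53824)*(1/5789)) - 14041 = (7551/7699 - √(139996225/53824)*(1/5789)) - 14041 = (7551/7699 - 5*√5599849/232*(1/5789)) - 14041 = (7551/7699 - 5*√5599849/1343048) - 14041 = -108094108/7699 - 5*√5599849/1343048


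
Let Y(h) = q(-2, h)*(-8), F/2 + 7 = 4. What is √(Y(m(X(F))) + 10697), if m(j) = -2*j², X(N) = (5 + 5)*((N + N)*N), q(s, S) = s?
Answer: √10713 ≈ 103.50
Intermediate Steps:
F = -6 (F = -14 + 2*4 = -14 + 8 = -6)
X(N) = 20*N² (X(N) = 10*((2*N)*N) = 10*(2*N²) = 20*N²)
Y(h) = 16 (Y(h) = -2*(-8) = 16)
√(Y(m(X(F))) + 10697) = √(16 + 10697) = √10713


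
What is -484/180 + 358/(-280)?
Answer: -4999/1260 ≈ -3.9675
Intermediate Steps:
-484/180 + 358/(-280) = -484*1/180 + 358*(-1/280) = -121/45 - 179/140 = -4999/1260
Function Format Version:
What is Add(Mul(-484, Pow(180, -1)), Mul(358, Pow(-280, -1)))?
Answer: Rational(-4999, 1260) ≈ -3.9675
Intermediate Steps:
Add(Mul(-484, Pow(180, -1)), Mul(358, Pow(-280, -1))) = Add(Mul(-484, Rational(1, 180)), Mul(358, Rational(-1, 280))) = Add(Rational(-121, 45), Rational(-179, 140)) = Rational(-4999, 1260)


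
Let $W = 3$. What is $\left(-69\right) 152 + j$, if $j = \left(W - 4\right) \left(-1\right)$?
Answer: $-10487$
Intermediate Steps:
$j = 1$ ($j = \left(3 - 4\right) \left(-1\right) = \left(-1\right) \left(-1\right) = 1$)
$\left(-69\right) 152 + j = \left(-69\right) 152 + 1 = -10488 + 1 = -10487$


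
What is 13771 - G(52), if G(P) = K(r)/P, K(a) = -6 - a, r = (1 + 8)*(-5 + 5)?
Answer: 358049/26 ≈ 13771.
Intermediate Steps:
r = 0 (r = 9*0 = 0)
G(P) = -6/P (G(P) = (-6 - 1*0)/P = (-6 + 0)/P = -6/P)
13771 - G(52) = 13771 - (-6)/52 = 13771 - 1*(-3/26) = 13771 + 3/26 = 358049/26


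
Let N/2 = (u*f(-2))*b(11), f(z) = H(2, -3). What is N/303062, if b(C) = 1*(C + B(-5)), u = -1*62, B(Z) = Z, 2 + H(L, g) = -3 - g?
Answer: 744/151531 ≈ 0.0049099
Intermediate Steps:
H(L, g) = -5 - g (H(L, g) = -2 + (-3 - g) = -5 - g)
f(z) = -2 (f(z) = -5 - 1*(-3) = -5 + 3 = -2)
u = -62
b(C) = -5 + C (b(C) = 1*(C - 5) = 1*(-5 + C) = -5 + C)
N = 1488 (N = 2*((-62*(-2))*(-5 + 11)) = 2*(124*6) = 2*744 = 1488)
N/303062 = 1488/303062 = 1488*(1/303062) = 744/151531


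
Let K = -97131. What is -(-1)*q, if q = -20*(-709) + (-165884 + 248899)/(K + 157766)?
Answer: 171977463/12127 ≈ 14181.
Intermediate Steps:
q = 171977463/12127 (q = -20*(-709) + (-165884 + 248899)/(-97131 + 157766) = 14180 + 83015/60635 = 14180 + 83015*(1/60635) = 14180 + 16603/12127 = 171977463/12127 ≈ 14181.)
-(-1)*q = -(-1)*171977463/12127 = -1*(-171977463/12127) = 171977463/12127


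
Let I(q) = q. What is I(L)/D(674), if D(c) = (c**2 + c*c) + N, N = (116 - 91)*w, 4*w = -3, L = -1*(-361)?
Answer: 1444/3634133 ≈ 0.00039734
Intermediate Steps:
L = 361
w = -3/4 (w = (1/4)*(-3) = -3/4 ≈ -0.75000)
N = -75/4 (N = (116 - 91)*(-3/4) = 25*(-3/4) = -75/4 ≈ -18.750)
D(c) = -75/4 + 2*c**2 (D(c) = (c**2 + c*c) - 75/4 = (c**2 + c**2) - 75/4 = 2*c**2 - 75/4 = -75/4 + 2*c**2)
I(L)/D(674) = 361/(-75/4 + 2*674**2) = 361/(-75/4 + 2*454276) = 361/(-75/4 + 908552) = 361/(3634133/4) = 361*(4/3634133) = 1444/3634133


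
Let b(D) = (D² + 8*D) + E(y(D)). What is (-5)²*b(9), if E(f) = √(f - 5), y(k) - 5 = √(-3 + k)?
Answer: 3825 + 25*6^(¼) ≈ 3864.1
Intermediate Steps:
y(k) = 5 + √(-3 + k)
E(f) = √(-5 + f)
b(D) = D² + (-3 + D)^(¼) + 8*D (b(D) = (D² + 8*D) + √(-5 + (5 + √(-3 + D))) = (D² + 8*D) + √(√(-3 + D)) = (D² + 8*D) + (-3 + D)^(¼) = D² + (-3 + D)^(¼) + 8*D)
(-5)²*b(9) = (-5)²*(9² + (-3 + 9)^(¼) + 8*9) = 25*(81 + 6^(¼) + 72) = 25*(153 + 6^(¼)) = 3825 + 25*6^(¼)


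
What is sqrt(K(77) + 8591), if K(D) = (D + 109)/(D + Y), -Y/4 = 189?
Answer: sqrt(3960676937)/679 ≈ 92.686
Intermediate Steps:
Y = -756 (Y = -4*189 = -756)
K(D) = (109 + D)/(-756 + D) (K(D) = (D + 109)/(D - 756) = (109 + D)/(-756 + D))
sqrt(K(77) + 8591) = sqrt((109 + 77)/(-756 + 77) + 8591) = sqrt(186/(-679) + 8591) = sqrt(-1/679*186 + 8591) = sqrt(-186/679 + 8591) = sqrt(5833103/679) = sqrt(3960676937)/679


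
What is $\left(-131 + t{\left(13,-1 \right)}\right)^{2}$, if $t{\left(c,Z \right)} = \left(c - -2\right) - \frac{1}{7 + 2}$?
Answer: $\frac{1092025}{81} \approx 13482.0$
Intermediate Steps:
$t{\left(c,Z \right)} = \frac{17}{9} + c$ ($t{\left(c,Z \right)} = \left(c + 2\right) - \frac{1}{9} = \left(2 + c\right) - \frac{1}{9} = \frac{17}{9} + c$)
$\left(-131 + t{\left(13,-1 \right)}\right)^{2} = \left(-131 + \left(\frac{17}{9} + 13\right)\right)^{2} = \left(-131 + \frac{134}{9}\right)^{2} = \left(- \frac{1045}{9}\right)^{2} = \frac{1092025}{81}$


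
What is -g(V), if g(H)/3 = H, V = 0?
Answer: 0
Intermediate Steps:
g(H) = 3*H
-g(V) = -3*0 = -1*0 = 0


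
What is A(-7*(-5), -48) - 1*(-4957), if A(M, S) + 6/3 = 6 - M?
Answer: 4926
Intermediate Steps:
A(M, S) = 4 - M (A(M, S) = -2 + (6 - M) = 4 - M)
A(-7*(-5), -48) - 1*(-4957) = (4 - (-7)*(-5)) - 1*(-4957) = (4 - 1*35) + 4957 = (4 - 35) + 4957 = -31 + 4957 = 4926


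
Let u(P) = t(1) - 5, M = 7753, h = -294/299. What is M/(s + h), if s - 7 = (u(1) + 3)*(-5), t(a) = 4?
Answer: -2318147/1191 ≈ -1946.4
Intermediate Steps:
h = -294/299 (h = -294*1/299 = -294/299 ≈ -0.98328)
u(P) = -1 (u(P) = 4 - 5 = -1)
s = -3 (s = 7 + (-1 + 3)*(-5) = 7 + 2*(-5) = 7 - 10 = -3)
M/(s + h) = 7753/(-3 - 294/299) = 7753/(-1191/299) = 7753*(-299/1191) = -2318147/1191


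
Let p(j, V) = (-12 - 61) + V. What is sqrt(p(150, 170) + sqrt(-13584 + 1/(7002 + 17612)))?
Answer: sqrt(58767352612 + 123070*I*sqrt(329194109482))/24614 ≈ 11.15 + 5.2266*I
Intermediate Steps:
p(j, V) = -73 + V
sqrt(p(150, 170) + sqrt(-13584 + 1/(7002 + 17612))) = sqrt((-73 + 170) + sqrt(-13584 + 1/(7002 + 17612))) = sqrt(97 + sqrt(-13584 + 1/24614)) = sqrt(97 + sqrt(-334356575/24614)) = sqrt(97 + 5*I*sqrt(329194109482)/24614)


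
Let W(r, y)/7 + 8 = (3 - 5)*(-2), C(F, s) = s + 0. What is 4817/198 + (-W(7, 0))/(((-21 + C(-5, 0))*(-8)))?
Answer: 2425/99 ≈ 24.495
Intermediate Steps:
C(F, s) = s
W(r, y) = -28 (W(r, y) = -56 + 7*((3 - 5)*(-2)) = -56 + 7*(-2*(-2)) = -56 + 7*4 = -56 + 28 = -28)
4817/198 + (-W(7, 0))/(((-21 + C(-5, 0))*(-8))) = 4817/198 + (-1*(-28))/(((-21 + 0)*(-8))) = 4817*(1/198) + 28/((-21*(-8))) = 4817/198 + 28/168 = 4817/198 + 28*(1/168) = 4817/198 + 1/6 = 2425/99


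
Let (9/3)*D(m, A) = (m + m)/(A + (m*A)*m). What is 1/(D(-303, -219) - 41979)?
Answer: -10053195/422023072804 ≈ -2.3821e-5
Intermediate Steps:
D(m, A) = 2*m/(3*(A + A*m**2)) (D(m, A) = ((m + m)/(A + (m*A)*m))/3 = ((2*m)/(A + (A*m)*m))/3 = ((2*m)/(A + A*m**2))/3 = (2*m/(A + A*m**2))/3 = 2*m/(3*(A + A*m**2)))
1/(D(-303, -219) - 41979) = 1/((2/3)*(-303)/(-219*(1 + (-303)**2)) - 41979) = 1/((2/3)*(-303)*(-1/219)/(1 + 91809) - 41979) = 1/((2/3)*(-303)*(-1/219)/91810 - 41979) = 1/((2/3)*(-303)*(-1/219)*(1/91810) - 41979) = 1/(101/10053195 - 41979) = 1/(-422023072804/10053195) = -10053195/422023072804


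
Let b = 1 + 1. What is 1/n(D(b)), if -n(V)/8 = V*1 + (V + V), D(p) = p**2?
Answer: -1/96 ≈ -0.010417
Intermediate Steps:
b = 2
n(V) = -24*V (n(V) = -8*(V*1 + (V + V)) = -8*(V + 2*V) = -24*V)
1/n(D(b)) = 1/(-24*2**2) = 1/(-24*4) = 1/(-96) = -1/96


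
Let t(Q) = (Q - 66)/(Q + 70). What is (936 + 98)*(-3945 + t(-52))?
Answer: -36773176/9 ≈ -4.0859e+6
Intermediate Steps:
t(Q) = (-66 + Q)/(70 + Q)
(936 + 98)*(-3945 + t(-52)) = (936 + 98)*(-3945 + (-66 - 52)/(70 - 52)) = 1034*(-3945 - 118/18) = 1034*(-3945 + (1/18)*(-118)) = 1034*(-3945 - 59/9) = 1034*(-35564/9) = -36773176/9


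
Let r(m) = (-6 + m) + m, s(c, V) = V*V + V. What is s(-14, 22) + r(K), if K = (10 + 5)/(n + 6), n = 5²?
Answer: 15530/31 ≈ 500.97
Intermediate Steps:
n = 25
s(c, V) = V + V² (s(c, V) = V² + V = V + V²)
K = 15/31 (K = (10 + 5)/(25 + 6) = 15/31 ≈ 0.48387)
r(m) = -6 + 2*m
s(-14, 22) + r(K) = 22*(1 + 22) + (-6 + 2*(15/31)) = 22*23 + (-6 + 30/31) = 506 - 156/31 = 15530/31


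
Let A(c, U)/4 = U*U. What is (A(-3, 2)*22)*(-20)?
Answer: -7040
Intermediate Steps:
A(c, U) = 4*U² (A(c, U) = 4*(U*U) = 4*U²)
(A(-3, 2)*22)*(-20) = ((4*2²)*22)*(-20) = ((4*4)*22)*(-20) = (16*22)*(-20) = 352*(-20) = -7040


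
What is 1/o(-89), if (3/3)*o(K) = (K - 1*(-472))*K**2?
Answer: 1/3033743 ≈ 3.2963e-7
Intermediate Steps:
o(K) = K**2*(472 + K) (o(K) = (K - 1*(-472))*K**2 = (K + 472)*K**2 = (472 + K)*K**2 = K**2*(472 + K))
1/o(-89) = 1/((-89)**2*(472 - 89)) = 1/(7921*383) = 1/3033743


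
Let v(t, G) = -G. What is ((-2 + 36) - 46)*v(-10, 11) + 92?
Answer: 224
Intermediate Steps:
((-2 + 36) - 46)*v(-10, 11) + 92 = ((-2 + 36) - 46)*(-1*11) + 92 = (34 - 46)*(-11) + 92 = -12*(-11) + 92 = 132 + 92 = 224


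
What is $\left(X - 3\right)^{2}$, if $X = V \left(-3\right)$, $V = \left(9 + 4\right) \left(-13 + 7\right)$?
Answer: $53361$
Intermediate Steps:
$V = -78$ ($V = 13 \left(-6\right) = -78$)
$X = 234$ ($X = \left(-78\right) \left(-3\right) = 234$)
$\left(X - 3\right)^{2} = \left(234 - 3\right)^{2} = 231^{2} = 53361$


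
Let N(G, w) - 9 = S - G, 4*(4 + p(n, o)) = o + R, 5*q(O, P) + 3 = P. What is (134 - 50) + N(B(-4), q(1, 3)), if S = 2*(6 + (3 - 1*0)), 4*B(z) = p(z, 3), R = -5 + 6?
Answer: 447/4 ≈ 111.75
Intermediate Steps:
q(O, P) = -⅗ + P/5
R = 1
p(n, o) = -15/4 + o/4 (p(n, o) = -4 + (o + 1)/4 = -4 + (1 + o)/4 = -4 + (¼ + o/4) = -15/4 + o/4)
B(z) = -¾ (B(z) = (-15/4 + (¼)*3)/4 = (-15/4 + ¾)/4 = (¼)*(-3) = -¾)
S = 18 (S = 2*(6 + (3 + 0)) = 2*(6 + 3) = 2*9 = 18)
N(G, w) = 27 - G (N(G, w) = 9 + (18 - G) = 27 - G)
(134 - 50) + N(B(-4), q(1, 3)) = (134 - 50) + (27 - 1*(-¾)) = 84 + (27 + ¾) = 84 + 111/4 = 447/4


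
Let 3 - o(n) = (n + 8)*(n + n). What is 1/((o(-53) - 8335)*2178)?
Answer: -1/28536156 ≈ -3.5043e-8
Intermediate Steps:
o(n) = 3 - 2*n*(8 + n) (o(n) = 3 - (n + 8)*(n + n) = 3 - (8 + n)*2*n = 3 - 2*n*(8 + n))
1/((o(-53) - 8335)*2178) = 1/((3 - 16*(-53) - 2*(-53)²) - 8335*2178) = (1/2178)/((3 + 848 - 2*2809) - 8335) = (1/2178)/((3 + 848 - 5618) - 8335) = (1/2178)/(-4767 - 8335) = (1/2178)/(-13102) = -1/13102*1/2178 = -1/28536156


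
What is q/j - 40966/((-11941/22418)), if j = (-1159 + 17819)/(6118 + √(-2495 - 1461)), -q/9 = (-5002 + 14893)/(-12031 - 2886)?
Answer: 2328966337096909/30281062490 + 12717*I*√989/17751230 ≈ 76912.0 + 0.02253*I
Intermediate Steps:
q = 12717/2131 (q = -9*(-5002 + 14893)/(-12031 - 2886) = -89019/(-14917) = -89019*(-1)/14917 = -9*(-1413/2131) = 12717/2131 ≈ 5.9676)
j = 16660/(6118 + 2*I*√989) (j = 16660/(6118 + √(-3956)) = 16660/(6118 + 2*I*√989) ≈ 2.7228 - 0.027992*I)
q/j - 40966/((-11941/22418)) = 12717/(2131*(110789/40689 - 833*I*√989/935847)) - 40966/((-11941/22418)) = 12717/(2131*(110789/40689 - 833*I*√989/935847)) - 40966/((-11941*1/22418)) = 12717/(2131*(110789/40689 - 833*I*√989/935847)) - 40966/(-11941/22418) = 12717/(2131*(110789/40689 - 833*I*√989/935847)) - 40966*(-22418/11941) = 12717/(2131*(110789/40689 - 833*I*√989/935847)) + 918375788/11941 = 918375788/11941 + 12717/(2131*(110789/40689 - 833*I*√989/935847))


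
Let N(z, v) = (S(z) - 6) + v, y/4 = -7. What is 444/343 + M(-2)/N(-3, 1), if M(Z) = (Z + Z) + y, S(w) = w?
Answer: 1816/343 ≈ 5.2945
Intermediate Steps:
y = -28 (y = 4*(-7) = -28)
N(z, v) = -6 + v + z (N(z, v) = (z - 6) + v = (-6 + z) + v = -6 + v + z)
M(Z) = -28 + 2*Z (M(Z) = (Z + Z) - 28 = 2*Z - 28 = -28 + 2*Z)
444/343 + M(-2)/N(-3, 1) = 444/343 + (-28 + 2*(-2))/(-6 + 1 - 3) = 444*(1/343) + (-28 - 4)/(-8) = 444/343 - 32*(-⅛) = 444/343 + 4 = 1816/343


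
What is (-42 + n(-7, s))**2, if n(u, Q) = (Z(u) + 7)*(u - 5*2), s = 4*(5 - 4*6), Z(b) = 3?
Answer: 44944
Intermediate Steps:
s = -76 (s = 4*(5 - 24) = 4*(-19) = -76)
n(u, Q) = -100 + 10*u (n(u, Q) = (3 + 7)*(u - 5*2) = 10*(u - 10) = 10*(-10 + u) = -100 + 10*u)
(-42 + n(-7, s))**2 = (-42 + (-100 + 10*(-7)))**2 = (-42 + (-100 - 70))**2 = (-42 - 170)**2 = (-212)**2 = 44944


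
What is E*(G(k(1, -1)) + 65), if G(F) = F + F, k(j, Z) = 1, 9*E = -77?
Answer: -5159/9 ≈ -573.22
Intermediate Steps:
E = -77/9 (E = (⅑)*(-77) = -77/9 ≈ -8.5556)
G(F) = 2*F
E*(G(k(1, -1)) + 65) = -77*(2*1 + 65)/9 = -77*(2 + 65)/9 = -77/9*67 = -5159/9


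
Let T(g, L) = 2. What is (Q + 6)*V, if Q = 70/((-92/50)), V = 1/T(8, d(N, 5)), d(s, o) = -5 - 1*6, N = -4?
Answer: -737/46 ≈ -16.022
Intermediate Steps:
d(s, o) = -11 (d(s, o) = -5 - 6 = -11)
V = ½ (V = 1/2 = ½ ≈ 0.50000)
Q = -875/23 (Q = 70/((-92*1/50)) = 70/(-46/25) = 70*(-25/46) = -875/23 ≈ -38.043)
(Q + 6)*V = (-875/23 + 6)*(½) = -737/23*½ = -737/46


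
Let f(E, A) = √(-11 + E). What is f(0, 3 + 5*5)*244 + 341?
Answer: 341 + 244*I*√11 ≈ 341.0 + 809.26*I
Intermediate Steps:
f(0, 3 + 5*5)*244 + 341 = √(-11 + 0)*244 + 341 = √(-11)*244 + 341 = (I*√11)*244 + 341 = 244*I*√11 + 341 = 341 + 244*I*√11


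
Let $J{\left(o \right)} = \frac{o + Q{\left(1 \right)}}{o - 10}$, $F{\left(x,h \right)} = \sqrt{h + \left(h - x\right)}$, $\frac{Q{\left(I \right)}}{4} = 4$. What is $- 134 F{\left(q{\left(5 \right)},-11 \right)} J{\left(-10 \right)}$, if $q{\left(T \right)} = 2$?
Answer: $\frac{402 i \sqrt{6}}{5} \approx 196.94 i$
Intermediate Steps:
$Q{\left(I \right)} = 16$ ($Q{\left(I \right)} = 4 \cdot 4 = 16$)
$F{\left(x,h \right)} = \sqrt{- x + 2 h}$
$J{\left(o \right)} = \frac{16 + o}{-10 + o}$ ($J{\left(o \right)} = \frac{o + 16}{o - 10} = \frac{16 + o}{-10 + o}$)
$- 134 F{\left(q{\left(5 \right)},-11 \right)} J{\left(-10 \right)} = - 134 \sqrt{\left(-1\right) 2 + 2 \left(-11\right)} \frac{16 - 10}{-10 - 10} = - 134 \sqrt{-2 - 22} \frac{1}{-20} \cdot 6 = - 134 \sqrt{-24} \left(\left(- \frac{1}{20}\right) 6\right) = - 134 \cdot 2 i \sqrt{6} \left(- \frac{3}{10}\right) = - 268 i \sqrt{6} \left(- \frac{3}{10}\right) = \frac{402 i \sqrt{6}}{5}$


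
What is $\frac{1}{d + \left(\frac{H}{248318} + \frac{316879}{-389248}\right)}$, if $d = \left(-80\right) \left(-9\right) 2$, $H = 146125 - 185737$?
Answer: $\frac{48328642432}{69546192276431} \approx 0.00069491$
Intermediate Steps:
$H = -39612$ ($H = 146125 - 185737 = -39612$)
$d = 1440$ ($d = 720 \cdot 2 = 1440$)
$\frac{1}{d + \left(\frac{H}{248318} + \frac{316879}{-389248}\right)} = \frac{1}{1440 + \left(- \frac{39612}{248318} + \frac{316879}{-389248}\right)} = \frac{1}{1440 + \left(\left(-39612\right) \frac{1}{248318} + 316879 \left(- \frac{1}{389248}\right)\right)} = \frac{1}{1440 - \frac{47052825649}{48328642432}} = \frac{1}{\frac{69546192276431}{48328642432}} = \frac{48328642432}{69546192276431}$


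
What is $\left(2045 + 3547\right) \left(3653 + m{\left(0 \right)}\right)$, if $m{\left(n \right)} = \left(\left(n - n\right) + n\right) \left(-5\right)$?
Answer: $20427576$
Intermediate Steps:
$m{\left(n \right)} = - 5 n$ ($m{\left(n \right)} = \left(0 + n\right) \left(-5\right) = n \left(-5\right) = - 5 n$)
$\left(2045 + 3547\right) \left(3653 + m{\left(0 \right)}\right) = \left(2045 + 3547\right) \left(3653 - 0\right) = 5592 \left(3653 + 0\right) = 5592 \cdot 3653 = 20427576$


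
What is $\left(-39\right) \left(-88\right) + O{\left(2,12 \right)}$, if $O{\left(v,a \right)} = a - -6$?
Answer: $3450$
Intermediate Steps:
$O{\left(v,a \right)} = 6 + a$ ($O{\left(v,a \right)} = a + 6 = 6 + a$)
$\left(-39\right) \left(-88\right) + O{\left(2,12 \right)} = \left(-39\right) \left(-88\right) + \left(6 + 12\right) = 3432 + 18 = 3450$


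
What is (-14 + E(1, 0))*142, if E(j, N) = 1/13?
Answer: -25702/13 ≈ -1977.1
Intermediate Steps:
E(j, N) = 1/13
(-14 + E(1, 0))*142 = (-14 + 1/13)*142 = -181/13*142 = -25702/13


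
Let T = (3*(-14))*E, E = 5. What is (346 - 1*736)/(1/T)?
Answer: 81900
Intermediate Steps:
T = -210 (T = (3*(-14))*5 = -42*5 = -210)
(346 - 1*736)/(1/T) = (346 - 1*736)/(1/(-210)) = (346 - 736)/(-1/210) = -390*(-210) = 81900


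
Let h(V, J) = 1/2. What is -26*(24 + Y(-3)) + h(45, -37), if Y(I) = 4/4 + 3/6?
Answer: -1325/2 ≈ -662.50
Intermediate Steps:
Y(I) = 3/2 (Y(I) = 4*(¼) + 3*(⅙) = 1 + ½ = 3/2)
h(V, J) = ½
-26*(24 + Y(-3)) + h(45, -37) = -26*(24 + 3/2) + ½ = -26*51/2 + ½ = -663 + ½ = -1325/2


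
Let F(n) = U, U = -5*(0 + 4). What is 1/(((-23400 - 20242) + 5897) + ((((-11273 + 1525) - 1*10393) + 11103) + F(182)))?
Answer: -1/46803 ≈ -2.1366e-5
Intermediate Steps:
U = -20 (U = -5*4 = -20)
F(n) = -20
1/(((-23400 - 20242) + 5897) + ((((-11273 + 1525) - 1*10393) + 11103) + F(182))) = 1/(((-23400 - 20242) + 5897) + ((((-11273 + 1525) - 1*10393) + 11103) - 20)) = 1/((-43642 + 5897) + (((-9748 - 10393) + 11103) - 20)) = 1/(-37745 + ((-20141 + 11103) - 20)) = 1/(-37745 + (-9038 - 20)) = 1/(-37745 - 9058) = 1/(-46803) = -1/46803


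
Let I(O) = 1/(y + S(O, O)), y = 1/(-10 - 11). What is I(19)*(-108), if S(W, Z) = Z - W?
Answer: 2268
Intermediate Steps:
y = -1/21 (y = 1/(-21) = -1/21 ≈ -0.047619)
I(O) = -21 (I(O) = 1/(-1/21 + (O - O)) = 1/(-1/21 + 0) = 1/(-1/21) = -21)
I(19)*(-108) = -21*(-108) = 2268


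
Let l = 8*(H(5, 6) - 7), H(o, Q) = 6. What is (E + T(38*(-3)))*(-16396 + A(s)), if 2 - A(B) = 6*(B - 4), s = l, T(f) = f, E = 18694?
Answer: -303262760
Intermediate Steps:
l = -8 (l = 8*(6 - 7) = 8*(-1) = -8)
s = -8
A(B) = 26 - 6*B (A(B) = 2 - 6*(B - 4) = 2 - 6*(-4 + B) = 2 - (-24 + 6*B) = 2 + (24 - 6*B) = 26 - 6*B)
(E + T(38*(-3)))*(-16396 + A(s)) = (18694 + 38*(-3))*(-16396 + (26 - 6*(-8))) = (18694 - 114)*(-16396 + (26 + 48)) = 18580*(-16396 + 74) = 18580*(-16322) = -303262760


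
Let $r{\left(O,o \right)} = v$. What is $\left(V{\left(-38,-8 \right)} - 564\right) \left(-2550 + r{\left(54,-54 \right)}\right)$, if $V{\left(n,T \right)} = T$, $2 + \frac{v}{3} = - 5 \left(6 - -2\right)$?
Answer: $1530672$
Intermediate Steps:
$v = -126$ ($v = -6 + 3 \left(- 5 \left(6 - -2\right)\right) = -6 + 3 \left(- 5 \left(6 + 2\right)\right) = -6 + 3 \left(\left(-5\right) 8\right) = -6 + 3 \left(-40\right) = -6 - 120 = -126$)
$r{\left(O,o \right)} = -126$
$\left(V{\left(-38,-8 \right)} - 564\right) \left(-2550 + r{\left(54,-54 \right)}\right) = \left(-8 - 564\right) \left(-2550 - 126\right) = \left(-572\right) \left(-2676\right) = 1530672$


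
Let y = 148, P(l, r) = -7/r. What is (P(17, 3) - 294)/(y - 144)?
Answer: -889/12 ≈ -74.083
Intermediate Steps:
(P(17, 3) - 294)/(y - 144) = (-7/3 - 294)/(148 - 144) = (-7*⅓ - 294)/4 = (-7/3 - 294)*(¼) = -889/3*¼ = -889/12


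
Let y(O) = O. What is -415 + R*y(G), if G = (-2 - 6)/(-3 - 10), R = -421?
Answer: -8763/13 ≈ -674.08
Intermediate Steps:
G = 8/13 (G = -8/(-13) = -8*(-1/13) = 8/13 ≈ 0.61539)
-415 + R*y(G) = -415 - 421*8/13 = -415 - 3368/13 = -8763/13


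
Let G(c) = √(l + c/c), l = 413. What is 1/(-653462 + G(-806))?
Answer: -326731/213506292515 - 3*√46/427012585030 ≈ -1.5304e-6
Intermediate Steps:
G(c) = 3*√46 (G(c) = √(413 + c/c) = √(413 + 1) = √414 = 3*√46)
1/(-653462 + G(-806)) = 1/(-653462 + 3*√46)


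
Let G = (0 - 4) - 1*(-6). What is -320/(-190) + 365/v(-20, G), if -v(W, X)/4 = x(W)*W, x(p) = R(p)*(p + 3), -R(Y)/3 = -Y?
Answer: 523627/310080 ≈ 1.6887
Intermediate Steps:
R(Y) = 3*Y (R(Y) = -(-3)*Y = 3*Y)
x(p) = 3*p*(3 + p) (x(p) = (3*p)*(p + 3) = (3*p)*(3 + p) = 3*p*(3 + p))
G = 2 (G = -4 + 6 = 2)
v(W, X) = -12*W**2*(3 + W) (v(W, X) = -4*3*W*(3 + W)*W = -12*W**2*(3 + W))
-320/(-190) + 365/v(-20, G) = -320/(-190) + 365/((12*(-20)**2*(-3 - 1*(-20)))) = -320*(-1/190) + 365/((12*400*(-3 + 20))) = 32/19 + 365/((12*400*17)) = 32/19 + 365/81600 = 32/19 + 365*(1/81600) = 32/19 + 73/16320 = 523627/310080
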